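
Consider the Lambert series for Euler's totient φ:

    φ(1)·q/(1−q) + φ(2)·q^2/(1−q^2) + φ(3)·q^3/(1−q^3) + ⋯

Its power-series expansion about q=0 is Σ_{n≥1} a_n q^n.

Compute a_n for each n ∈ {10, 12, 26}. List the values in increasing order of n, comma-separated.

d|10:{10,5,2,1}  Σφ=4+4+1+1=10
d|12:{12,6,4,3,2,1}  Σφ=4+2+2+2+1+1=12
d|26:{26,13,2,1}  Σφ=12+12+1+1=26

10, 12, 26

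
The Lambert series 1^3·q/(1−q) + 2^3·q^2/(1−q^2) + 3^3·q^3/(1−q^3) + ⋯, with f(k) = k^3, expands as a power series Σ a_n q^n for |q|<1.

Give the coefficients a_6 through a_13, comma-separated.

252, 344, 585, 757, 1134, 1332, 2044, 2198

n=6: 1·6 2·3 3·2 6·1  f→[1+8+27+216]=252
n=7: 7·1 1·7  f→[343+1]=344
q^8  k|8↦f(k): 8:512 4:64 2:8 1:1  a_8=585
[q^9] f(1)=1,f(3)=27,f(9)=729 ⇒ 757
n=10: 1·10 2·5 5·2 10·1  f→[1+8+125+1000]=1134
q^11  k|11↦f(k): 1:1 11:1331  a_11=1332
n=12: 1·12 2·6 3·4 4·3 6·2 12·1  f→[1+8+27+64+216+1728]=2044
q^13  k|13↦f(k): 13:2197 1:1  a_13=2198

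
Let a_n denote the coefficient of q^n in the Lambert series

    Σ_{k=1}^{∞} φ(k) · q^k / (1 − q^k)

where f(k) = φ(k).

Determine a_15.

d|15:{15,5,3,1}  Σφ=8+4+2+1=15

a_15 = 15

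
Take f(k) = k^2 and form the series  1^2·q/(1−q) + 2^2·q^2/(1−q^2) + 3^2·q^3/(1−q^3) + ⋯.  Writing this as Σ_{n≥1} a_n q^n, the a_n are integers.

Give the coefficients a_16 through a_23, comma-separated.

[q^16] f(1)=1,f(2)=4,f(4)=16,f(8)=64,f(16)=256 ⇒ 341
d|17:{1,17}  Σf=1+289=290
q^18  k|18↦f(k): 1:1 2:4 3:9 6:36 9:81 18:324  a_18=455
q^19  k|19↦f(k): 19:361 1:1  a_19=362
[q^20] f(1)=1,f(2)=4,f(4)=16,f(5)=25,f(10)=100,f(20)=400 ⇒ 546
d|21:{21,7,3,1}  Σf=441+49+9+1=500
d|22:{22,11,2,1}  Σf=484+121+4+1=610
d|23:{1,23}  Σf=1+529=530

341, 290, 455, 362, 546, 500, 610, 530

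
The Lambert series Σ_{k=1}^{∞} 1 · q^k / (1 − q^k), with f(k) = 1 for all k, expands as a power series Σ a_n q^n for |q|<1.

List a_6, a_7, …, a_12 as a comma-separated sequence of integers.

4, 2, 4, 3, 4, 2, 6

d|6:{1,2,3,6}  Σf=1+1+1+1=4
q^7  k|7↦f(k): 1:1 7:1  a_7=2
q^8  k|8↦f(k): 1:1 2:1 4:1 8:1  a_8=4
[q^9] f(1)=1,f(3)=1,f(9)=1 ⇒ 3
[q^10] f(1)=1,f(2)=1,f(5)=1,f(10)=1 ⇒ 4
q^11  k|11↦f(k): 11:1 1:1  a_11=2
q^12  k|12↦f(k): 12:1 6:1 4:1 3:1 2:1 1:1  a_12=6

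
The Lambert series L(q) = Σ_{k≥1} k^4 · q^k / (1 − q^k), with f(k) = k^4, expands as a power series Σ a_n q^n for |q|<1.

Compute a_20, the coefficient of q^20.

a_20 = 170898

[q^20] f(20)=160000,f(10)=10000,f(5)=625,f(4)=256,f(2)=16,f(1)=1 ⇒ 170898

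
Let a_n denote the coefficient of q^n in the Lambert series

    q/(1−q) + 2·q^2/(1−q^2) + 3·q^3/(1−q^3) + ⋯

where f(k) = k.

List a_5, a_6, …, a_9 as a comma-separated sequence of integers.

6, 12, 8, 15, 13

q^5  k|5↦f(k): 5:5 1:1  a_5=6
n=6: 1·6 2·3 3·2 6·1  f→[1+2+3+6]=12
[q^7] f(7)=7,f(1)=1 ⇒ 8
d|8:{8,4,2,1}  Σf=8+4+2+1=15
[q^9] f(1)=1,f(3)=3,f(9)=9 ⇒ 13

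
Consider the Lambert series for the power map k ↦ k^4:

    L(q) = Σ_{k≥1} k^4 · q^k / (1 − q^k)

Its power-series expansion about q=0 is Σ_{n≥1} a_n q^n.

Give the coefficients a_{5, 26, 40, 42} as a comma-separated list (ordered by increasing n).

626, 485554, 2734994, 3348388

n=5: 5·1 1·5  f→[625+1]=626
n=26: 1·26 2·13 13·2 26·1  f→[1+16+28561+456976]=485554
d|40:{1,2,4,5,8,10,20,40}  Σf=1+16+256+625+4096+10000+160000+2560000=2734994
[q^42] f(1)=1,f(2)=16,f(3)=81,f(6)=1296,f(7)=2401,f(14)=38416,f(21)=194481,f(42)=3111696 ⇒ 3348388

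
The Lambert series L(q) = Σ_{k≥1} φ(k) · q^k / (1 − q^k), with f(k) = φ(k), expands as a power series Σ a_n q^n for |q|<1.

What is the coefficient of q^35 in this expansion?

[q^35] φ(35)=24,φ(7)=6,φ(5)=4,φ(1)=1 ⇒ 35

a_35 = 35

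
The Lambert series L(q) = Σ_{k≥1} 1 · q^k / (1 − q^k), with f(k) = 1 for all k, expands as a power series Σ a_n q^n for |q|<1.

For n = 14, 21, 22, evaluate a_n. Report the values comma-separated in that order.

4, 4, 4

n=14: 14·1 7·2 2·7 1·14  f→[1+1+1+1]=4
q^21  k|21↦f(k): 1:1 3:1 7:1 21:1  a_21=4
d|22:{22,11,2,1}  Σf=1+1+1+1=4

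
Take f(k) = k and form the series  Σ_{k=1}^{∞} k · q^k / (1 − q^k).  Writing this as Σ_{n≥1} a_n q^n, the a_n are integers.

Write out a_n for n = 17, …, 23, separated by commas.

18, 39, 20, 42, 32, 36, 24

d|17:{1,17}  Σf=1+17=18
d|18:{18,9,6,3,2,1}  Σf=18+9+6+3+2+1=39
d|19:{1,19}  Σf=1+19=20
[q^20] f(1)=1,f(2)=2,f(4)=4,f(5)=5,f(10)=10,f(20)=20 ⇒ 42
q^21  k|21↦f(k): 1:1 3:3 7:7 21:21  a_21=32
d|22:{1,2,11,22}  Σf=1+2+11+22=36
n=23: 1·23 23·1  f→[1+23]=24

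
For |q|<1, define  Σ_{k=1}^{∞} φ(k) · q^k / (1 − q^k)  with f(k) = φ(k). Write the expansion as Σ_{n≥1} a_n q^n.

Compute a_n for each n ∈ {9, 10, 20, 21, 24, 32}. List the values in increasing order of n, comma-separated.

d|9:{1,3,9}  Σφ=1+2+6=9
[q^10] φ(10)=4,φ(5)=4,φ(2)=1,φ(1)=1 ⇒ 10
n=20: 20·1 10·2 5·4 4·5 2·10 1·20  φ→[8+4+4+2+1+1]=20
d|21:{1,3,7,21}  Σφ=1+2+6+12=21
n=24: 24·1 12·2 8·3 6·4 4·6 3·8 2·12 1·24  φ→[8+4+4+2+2+2+1+1]=24
[q^32] φ(32)=16,φ(16)=8,φ(8)=4,φ(4)=2,φ(2)=1,φ(1)=1 ⇒ 32

9, 10, 20, 21, 24, 32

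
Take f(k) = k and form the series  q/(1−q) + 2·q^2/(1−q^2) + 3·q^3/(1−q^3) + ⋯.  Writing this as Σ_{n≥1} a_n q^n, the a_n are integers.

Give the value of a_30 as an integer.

[q^30] f(1)=1,f(2)=2,f(3)=3,f(5)=5,f(6)=6,f(10)=10,f(15)=15,f(30)=30 ⇒ 72

a_30 = 72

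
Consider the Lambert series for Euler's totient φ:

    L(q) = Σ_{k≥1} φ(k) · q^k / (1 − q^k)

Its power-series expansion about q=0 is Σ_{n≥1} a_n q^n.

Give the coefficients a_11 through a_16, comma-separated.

n=11: 1·11 11·1  φ→[1+10]=11
q^12  k|12↦φ(k): 1:1 2:1 3:2 4:2 6:2 12:4  a_12=12
q^13  k|13↦φ(k): 13:12 1:1  a_13=13
n=14: 14·1 7·2 2·7 1·14  φ→[6+6+1+1]=14
q^15  k|15↦φ(k): 1:1 3:2 5:4 15:8  a_15=15
[q^16] φ(1)=1,φ(2)=1,φ(4)=2,φ(8)=4,φ(16)=8 ⇒ 16

11, 12, 13, 14, 15, 16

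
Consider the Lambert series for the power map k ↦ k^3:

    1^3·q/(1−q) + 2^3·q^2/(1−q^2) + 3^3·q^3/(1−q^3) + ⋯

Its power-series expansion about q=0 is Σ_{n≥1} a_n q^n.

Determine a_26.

d|26:{1,2,13,26}  Σf=1+8+2197+17576=19782

a_26 = 19782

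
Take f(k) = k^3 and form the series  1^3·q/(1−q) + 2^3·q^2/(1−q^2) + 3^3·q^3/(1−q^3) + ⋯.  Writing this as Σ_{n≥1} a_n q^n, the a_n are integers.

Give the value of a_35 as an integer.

a_35 = 43344

q^35  k|35↦f(k): 35:42875 7:343 5:125 1:1  a_35=43344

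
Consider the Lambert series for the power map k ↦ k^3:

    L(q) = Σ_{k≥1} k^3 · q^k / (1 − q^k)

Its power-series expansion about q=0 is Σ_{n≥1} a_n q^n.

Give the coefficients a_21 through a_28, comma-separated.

q^21  k|21↦f(k): 1:1 3:27 7:343 21:9261  a_21=9632
d|22:{1,2,11,22}  Σf=1+8+1331+10648=11988
n=23: 23·1 1·23  f→[12167+1]=12168
d|24:{1,2,3,4,6,8,12,24}  Σf=1+8+27+64+216+512+1728+13824=16380
q^25  k|25↦f(k): 1:1 5:125 25:15625  a_25=15751
[q^26] f(1)=1,f(2)=8,f(13)=2197,f(26)=17576 ⇒ 19782
[q^27] f(27)=19683,f(9)=729,f(3)=27,f(1)=1 ⇒ 20440
q^28  k|28↦f(k): 28:21952 14:2744 7:343 4:64 2:8 1:1  a_28=25112

9632, 11988, 12168, 16380, 15751, 19782, 20440, 25112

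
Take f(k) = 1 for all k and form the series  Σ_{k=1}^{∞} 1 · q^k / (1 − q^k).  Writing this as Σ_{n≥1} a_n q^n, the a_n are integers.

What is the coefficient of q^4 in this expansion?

a_4 = 3

d|4:{1,2,4}  Σf=1+1+1=3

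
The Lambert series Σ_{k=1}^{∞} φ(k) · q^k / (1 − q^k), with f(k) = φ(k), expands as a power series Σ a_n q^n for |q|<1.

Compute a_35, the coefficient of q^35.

d|35:{1,5,7,35}  Σφ=1+4+6+24=35

a_35 = 35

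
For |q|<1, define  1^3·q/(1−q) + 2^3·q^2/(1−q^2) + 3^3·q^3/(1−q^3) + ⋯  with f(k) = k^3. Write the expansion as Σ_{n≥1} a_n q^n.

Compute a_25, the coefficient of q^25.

a_25 = 15751

[q^25] f(1)=1,f(5)=125,f(25)=15625 ⇒ 15751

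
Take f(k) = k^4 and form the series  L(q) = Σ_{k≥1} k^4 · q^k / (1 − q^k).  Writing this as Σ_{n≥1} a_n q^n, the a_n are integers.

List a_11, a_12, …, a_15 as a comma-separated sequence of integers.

14642, 22386, 28562, 40834, 51332

d|11:{1,11}  Σf=1+14641=14642
q^12  k|12↦f(k): 1:1 2:16 3:81 4:256 6:1296 12:20736  a_12=22386
q^13  k|13↦f(k): 13:28561 1:1  a_13=28562
d|14:{14,7,2,1}  Σf=38416+2401+16+1=40834
d|15:{15,5,3,1}  Σf=50625+625+81+1=51332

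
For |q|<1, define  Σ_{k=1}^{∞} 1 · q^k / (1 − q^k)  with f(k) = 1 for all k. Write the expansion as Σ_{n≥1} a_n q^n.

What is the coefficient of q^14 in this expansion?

[q^14] f(14)=1,f(7)=1,f(2)=1,f(1)=1 ⇒ 4

a_14 = 4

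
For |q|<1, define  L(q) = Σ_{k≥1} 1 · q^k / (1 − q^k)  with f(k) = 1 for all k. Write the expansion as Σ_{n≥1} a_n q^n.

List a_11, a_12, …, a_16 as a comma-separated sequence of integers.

2, 6, 2, 4, 4, 5

n=11: 1·11 11·1  f→[1+1]=2
q^12  k|12↦f(k): 12:1 6:1 4:1 3:1 2:1 1:1  a_12=6
n=13: 13·1 1·13  f→[1+1]=2
[q^14] f(14)=1,f(7)=1,f(2)=1,f(1)=1 ⇒ 4
d|15:{1,3,5,15}  Σf=1+1+1+1=4
d|16:{16,8,4,2,1}  Σf=1+1+1+1+1=5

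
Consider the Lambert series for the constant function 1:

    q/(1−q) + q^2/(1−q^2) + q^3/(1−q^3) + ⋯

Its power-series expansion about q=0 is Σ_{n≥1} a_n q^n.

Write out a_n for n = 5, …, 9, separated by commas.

n=5: 5·1 1·5  f→[1+1]=2
q^6  k|6↦f(k): 6:1 3:1 2:1 1:1  a_6=4
[q^7] f(7)=1,f(1)=1 ⇒ 2
[q^8] f(1)=1,f(2)=1,f(4)=1,f(8)=1 ⇒ 4
q^9  k|9↦f(k): 9:1 3:1 1:1  a_9=3

2, 4, 2, 4, 3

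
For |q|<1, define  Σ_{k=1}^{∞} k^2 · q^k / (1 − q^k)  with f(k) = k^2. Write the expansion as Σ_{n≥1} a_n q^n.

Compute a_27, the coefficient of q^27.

n=27: 27·1 9·3 3·9 1·27  f→[729+81+9+1]=820

a_27 = 820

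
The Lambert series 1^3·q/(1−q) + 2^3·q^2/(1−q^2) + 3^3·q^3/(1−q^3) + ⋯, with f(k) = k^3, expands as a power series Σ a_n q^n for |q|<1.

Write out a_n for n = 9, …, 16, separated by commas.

n=9: 9·1 3·3 1·9  f→[729+27+1]=757
q^10  k|10↦f(k): 10:1000 5:125 2:8 1:1  a_10=1134
n=11: 11·1 1·11  f→[1331+1]=1332
[q^12] f(1)=1,f(2)=8,f(3)=27,f(4)=64,f(6)=216,f(12)=1728 ⇒ 2044
d|13:{1,13}  Σf=1+2197=2198
q^14  k|14↦f(k): 14:2744 7:343 2:8 1:1  a_14=3096
q^15  k|15↦f(k): 1:1 3:27 5:125 15:3375  a_15=3528
d|16:{16,8,4,2,1}  Σf=4096+512+64+8+1=4681

757, 1134, 1332, 2044, 2198, 3096, 3528, 4681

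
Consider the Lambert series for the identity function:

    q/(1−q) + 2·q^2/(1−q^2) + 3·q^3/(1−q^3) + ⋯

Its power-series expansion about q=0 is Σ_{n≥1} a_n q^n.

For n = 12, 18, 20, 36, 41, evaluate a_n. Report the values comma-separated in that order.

n=12: 1·12 2·6 3·4 4·3 6·2 12·1  f→[1+2+3+4+6+12]=28
[q^18] f(18)=18,f(9)=9,f(6)=6,f(3)=3,f(2)=2,f(1)=1 ⇒ 39
d|20:{1,2,4,5,10,20}  Σf=1+2+4+5+10+20=42
d|36:{1,2,3,4,6,9,12,18,36}  Σf=1+2+3+4+6+9+12+18+36=91
n=41: 41·1 1·41  f→[41+1]=42

28, 39, 42, 91, 42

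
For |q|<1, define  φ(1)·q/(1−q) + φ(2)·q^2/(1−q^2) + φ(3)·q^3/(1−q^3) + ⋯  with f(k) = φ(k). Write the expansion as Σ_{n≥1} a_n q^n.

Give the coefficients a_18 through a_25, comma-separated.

q^18  k|18↦φ(k): 1:1 2:1 3:2 6:2 9:6 18:6  a_18=18
q^19  k|19↦φ(k): 1:1 19:18  a_19=19
q^20  k|20↦φ(k): 1:1 2:1 4:2 5:4 10:4 20:8  a_20=20
q^21  k|21↦φ(k): 1:1 3:2 7:6 21:12  a_21=21
n=22: 1·22 2·11 11·2 22·1  φ→[1+1+10+10]=22
d|23:{1,23}  Σφ=1+22=23
[q^24] φ(1)=1,φ(2)=1,φ(3)=2,φ(4)=2,φ(6)=2,φ(8)=4,φ(12)=4,φ(24)=8 ⇒ 24
n=25: 25·1 5·5 1·25  φ→[20+4+1]=25

18, 19, 20, 21, 22, 23, 24, 25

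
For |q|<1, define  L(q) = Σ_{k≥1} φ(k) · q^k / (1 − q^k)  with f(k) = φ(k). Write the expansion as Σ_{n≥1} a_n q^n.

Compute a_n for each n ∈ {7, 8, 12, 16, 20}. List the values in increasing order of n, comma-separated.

d|7:{7,1}  Σφ=6+1=7
n=8: 1·8 2·4 4·2 8·1  φ→[1+1+2+4]=8
[q^12] φ(12)=4,φ(6)=2,φ(4)=2,φ(3)=2,φ(2)=1,φ(1)=1 ⇒ 12
n=16: 16·1 8·2 4·4 2·8 1·16  φ→[8+4+2+1+1]=16
q^20  k|20↦φ(k): 20:8 10:4 5:4 4:2 2:1 1:1  a_20=20

7, 8, 12, 16, 20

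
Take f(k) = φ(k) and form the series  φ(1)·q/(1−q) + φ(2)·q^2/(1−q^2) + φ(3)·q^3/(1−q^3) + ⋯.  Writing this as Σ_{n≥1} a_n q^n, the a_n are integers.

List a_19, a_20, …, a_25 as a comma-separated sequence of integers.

d|19:{1,19}  Σφ=1+18=19
q^20  k|20↦φ(k): 1:1 2:1 4:2 5:4 10:4 20:8  a_20=20
n=21: 1·21 3·7 7·3 21·1  φ→[1+2+6+12]=21
n=22: 22·1 11·2 2·11 1·22  φ→[10+10+1+1]=22
q^23  k|23↦φ(k): 23:22 1:1  a_23=23
q^24  k|24↦φ(k): 1:1 2:1 3:2 4:2 6:2 8:4 12:4 24:8  a_24=24
n=25: 1·25 5·5 25·1  φ→[1+4+20]=25

19, 20, 21, 22, 23, 24, 25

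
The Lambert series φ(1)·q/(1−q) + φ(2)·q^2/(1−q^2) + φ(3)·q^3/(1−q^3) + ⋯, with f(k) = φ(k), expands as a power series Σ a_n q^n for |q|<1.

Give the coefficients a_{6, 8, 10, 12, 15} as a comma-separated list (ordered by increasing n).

d|6:{1,2,3,6}  Σφ=1+1+2+2=6
d|8:{8,4,2,1}  Σφ=4+2+1+1=8
q^10  k|10↦φ(k): 10:4 5:4 2:1 1:1  a_10=10
q^12  k|12↦φ(k): 1:1 2:1 3:2 4:2 6:2 12:4  a_12=12
[q^15] φ(15)=8,φ(5)=4,φ(3)=2,φ(1)=1 ⇒ 15

6, 8, 10, 12, 15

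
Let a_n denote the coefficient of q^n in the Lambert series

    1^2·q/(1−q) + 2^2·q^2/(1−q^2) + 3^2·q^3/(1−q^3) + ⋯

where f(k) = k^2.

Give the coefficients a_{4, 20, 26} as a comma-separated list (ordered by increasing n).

21, 546, 850

n=4: 4·1 2·2 1·4  f→[16+4+1]=21
q^20  k|20↦f(k): 20:400 10:100 5:25 4:16 2:4 1:1  a_20=546
d|26:{1,2,13,26}  Σf=1+4+169+676=850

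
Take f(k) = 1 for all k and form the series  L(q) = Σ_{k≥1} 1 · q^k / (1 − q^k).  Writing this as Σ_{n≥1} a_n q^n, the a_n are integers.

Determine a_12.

[q^12] f(12)=1,f(6)=1,f(4)=1,f(3)=1,f(2)=1,f(1)=1 ⇒ 6

a_12 = 6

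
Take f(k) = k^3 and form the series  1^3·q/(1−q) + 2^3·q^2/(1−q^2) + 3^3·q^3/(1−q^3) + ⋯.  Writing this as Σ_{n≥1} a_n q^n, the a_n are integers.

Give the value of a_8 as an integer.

a_8 = 585

n=8: 1·8 2·4 4·2 8·1  f→[1+8+64+512]=585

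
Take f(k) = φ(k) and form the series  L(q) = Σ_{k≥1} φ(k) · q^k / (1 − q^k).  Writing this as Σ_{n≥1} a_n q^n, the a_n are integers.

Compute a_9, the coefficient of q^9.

n=9: 1·9 3·3 9·1  φ→[1+2+6]=9

a_9 = 9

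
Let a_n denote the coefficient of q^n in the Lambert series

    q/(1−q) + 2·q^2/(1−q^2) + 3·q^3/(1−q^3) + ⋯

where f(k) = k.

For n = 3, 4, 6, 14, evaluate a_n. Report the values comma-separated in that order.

d|3:{1,3}  Σf=1+3=4
n=4: 4·1 2·2 1·4  f→[4+2+1]=7
n=6: 6·1 3·2 2·3 1·6  f→[6+3+2+1]=12
[q^14] f(1)=1,f(2)=2,f(7)=7,f(14)=14 ⇒ 24

4, 7, 12, 24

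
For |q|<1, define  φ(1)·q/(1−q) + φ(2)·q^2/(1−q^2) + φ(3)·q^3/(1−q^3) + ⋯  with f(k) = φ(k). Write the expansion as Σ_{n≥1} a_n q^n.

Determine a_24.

q^24  k|24↦φ(k): 24:8 12:4 8:4 6:2 4:2 3:2 2:1 1:1  a_24=24

a_24 = 24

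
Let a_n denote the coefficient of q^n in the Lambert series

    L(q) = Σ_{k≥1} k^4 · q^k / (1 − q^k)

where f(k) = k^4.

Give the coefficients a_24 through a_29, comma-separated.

358258, 391251, 485554, 538084, 655746, 707282

q^24  k|24↦f(k): 24:331776 12:20736 8:4096 6:1296 4:256 3:81 2:16 1:1  a_24=358258
[q^25] f(25)=390625,f(5)=625,f(1)=1 ⇒ 391251
[q^26] f(1)=1,f(2)=16,f(13)=28561,f(26)=456976 ⇒ 485554
d|27:{1,3,9,27}  Σf=1+81+6561+531441=538084
q^28  k|28↦f(k): 1:1 2:16 4:256 7:2401 14:38416 28:614656  a_28=655746
[q^29] f(1)=1,f(29)=707281 ⇒ 707282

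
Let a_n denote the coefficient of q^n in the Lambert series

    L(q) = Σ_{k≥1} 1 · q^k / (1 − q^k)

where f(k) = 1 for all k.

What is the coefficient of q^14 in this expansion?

a_14 = 4

q^14  k|14↦f(k): 1:1 2:1 7:1 14:1  a_14=4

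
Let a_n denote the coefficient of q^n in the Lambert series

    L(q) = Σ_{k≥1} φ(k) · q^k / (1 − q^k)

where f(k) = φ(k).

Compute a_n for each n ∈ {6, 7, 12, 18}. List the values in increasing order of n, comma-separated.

q^6  k|6↦φ(k): 6:2 3:2 2:1 1:1  a_6=6
n=7: 1·7 7·1  φ→[1+6]=7
[q^12] φ(1)=1,φ(2)=1,φ(3)=2,φ(4)=2,φ(6)=2,φ(12)=4 ⇒ 12
[q^18] φ(1)=1,φ(2)=1,φ(3)=2,φ(6)=2,φ(9)=6,φ(18)=6 ⇒ 18

6, 7, 12, 18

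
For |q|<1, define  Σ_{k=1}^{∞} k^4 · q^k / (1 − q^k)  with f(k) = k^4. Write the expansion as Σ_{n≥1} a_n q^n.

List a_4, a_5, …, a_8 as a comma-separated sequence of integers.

273, 626, 1394, 2402, 4369

[q^4] f(4)=256,f(2)=16,f(1)=1 ⇒ 273
[q^5] f(1)=1,f(5)=625 ⇒ 626
q^6  k|6↦f(k): 6:1296 3:81 2:16 1:1  a_6=1394
n=7: 7·1 1·7  f→[2401+1]=2402
d|8:{1,2,4,8}  Σf=1+16+256+4096=4369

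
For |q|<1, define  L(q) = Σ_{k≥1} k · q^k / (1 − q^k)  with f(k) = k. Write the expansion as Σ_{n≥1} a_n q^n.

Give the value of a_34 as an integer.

[q^34] f(1)=1,f(2)=2,f(17)=17,f(34)=34 ⇒ 54

a_34 = 54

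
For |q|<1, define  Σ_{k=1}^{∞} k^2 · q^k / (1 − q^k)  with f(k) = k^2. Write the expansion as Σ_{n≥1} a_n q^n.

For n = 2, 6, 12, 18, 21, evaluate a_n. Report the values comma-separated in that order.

5, 50, 210, 455, 500

d|2:{2,1}  Σf=4+1=5
[q^6] f(1)=1,f(2)=4,f(3)=9,f(6)=36 ⇒ 50
d|12:{1,2,3,4,6,12}  Σf=1+4+9+16+36+144=210
[q^18] f(18)=324,f(9)=81,f(6)=36,f(3)=9,f(2)=4,f(1)=1 ⇒ 455
[q^21] f(21)=441,f(7)=49,f(3)=9,f(1)=1 ⇒ 500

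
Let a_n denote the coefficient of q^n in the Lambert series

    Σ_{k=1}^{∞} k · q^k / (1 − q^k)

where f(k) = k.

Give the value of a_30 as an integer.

[q^30] f(30)=30,f(15)=15,f(10)=10,f(6)=6,f(5)=5,f(3)=3,f(2)=2,f(1)=1 ⇒ 72

a_30 = 72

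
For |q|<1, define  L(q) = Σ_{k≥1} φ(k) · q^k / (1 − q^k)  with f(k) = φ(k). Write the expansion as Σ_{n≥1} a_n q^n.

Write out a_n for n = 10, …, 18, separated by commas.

[q^10] φ(10)=4,φ(5)=4,φ(2)=1,φ(1)=1 ⇒ 10
q^11  k|11↦φ(k): 11:10 1:1  a_11=11
d|12:{12,6,4,3,2,1}  Σφ=4+2+2+2+1+1=12
[q^13] φ(13)=12,φ(1)=1 ⇒ 13
q^14  k|14↦φ(k): 1:1 2:1 7:6 14:6  a_14=14
q^15  k|15↦φ(k): 1:1 3:2 5:4 15:8  a_15=15
q^16  k|16↦φ(k): 16:8 8:4 4:2 2:1 1:1  a_16=16
q^17  k|17↦φ(k): 17:16 1:1  a_17=17
d|18:{18,9,6,3,2,1}  Σφ=6+6+2+2+1+1=18

10, 11, 12, 13, 14, 15, 16, 17, 18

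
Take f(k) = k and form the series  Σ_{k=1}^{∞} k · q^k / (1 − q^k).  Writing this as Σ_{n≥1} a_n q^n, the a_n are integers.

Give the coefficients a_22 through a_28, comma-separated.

36, 24, 60, 31, 42, 40, 56

q^22  k|22↦f(k): 22:22 11:11 2:2 1:1  a_22=36
n=23: 1·23 23·1  f→[1+23]=24
q^24  k|24↦f(k): 24:24 12:12 8:8 6:6 4:4 3:3 2:2 1:1  a_24=60
d|25:{25,5,1}  Σf=25+5+1=31
d|26:{1,2,13,26}  Σf=1+2+13+26=42
q^27  k|27↦f(k): 27:27 9:9 3:3 1:1  a_27=40
q^28  k|28↦f(k): 1:1 2:2 4:4 7:7 14:14 28:28  a_28=56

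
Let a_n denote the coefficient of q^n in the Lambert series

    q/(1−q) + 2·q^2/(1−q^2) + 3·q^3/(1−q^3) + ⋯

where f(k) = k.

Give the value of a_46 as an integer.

[q^46] f(46)=46,f(23)=23,f(2)=2,f(1)=1 ⇒ 72

a_46 = 72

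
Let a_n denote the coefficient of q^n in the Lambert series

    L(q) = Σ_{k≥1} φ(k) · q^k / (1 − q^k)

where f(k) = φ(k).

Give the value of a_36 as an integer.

[q^36] φ(1)=1,φ(2)=1,φ(3)=2,φ(4)=2,φ(6)=2,φ(9)=6,φ(12)=4,φ(18)=6,φ(36)=12 ⇒ 36

a_36 = 36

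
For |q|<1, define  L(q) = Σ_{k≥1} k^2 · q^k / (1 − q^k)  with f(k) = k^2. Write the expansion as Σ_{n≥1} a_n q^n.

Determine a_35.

a_35 = 1300

q^35  k|35↦f(k): 1:1 5:25 7:49 35:1225  a_35=1300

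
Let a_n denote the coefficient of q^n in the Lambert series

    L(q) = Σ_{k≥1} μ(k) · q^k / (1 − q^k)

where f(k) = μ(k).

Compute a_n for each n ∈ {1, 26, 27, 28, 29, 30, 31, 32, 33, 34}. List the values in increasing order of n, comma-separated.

q^1  k|1↦μ(k): 1:1  a_1=1
[q^26] μ(26)=1,μ(13)=-1,μ(2)=-1,μ(1)=1 ⇒ 0
q^27  k|27↦μ(k): 27:0 9:0 3:-1 1:1  a_27=0
d|28:{28,14,7,4,2,1}  Σμ=0+1+(-1)+0+(-1)+1=0
q^29  k|29↦μ(k): 29:-1 1:1  a_29=0
[q^30] μ(30)=-1,μ(15)=1,μ(10)=1,μ(6)=1,μ(5)=-1,μ(3)=-1,μ(2)=-1,μ(1)=1 ⇒ 0
q^31  k|31↦μ(k): 31:-1 1:1  a_31=0
d|32:{32,16,8,4,2,1}  Σμ=0+0+0+0+(-1)+1=0
q^33  k|33↦μ(k): 33:1 11:-1 3:-1 1:1  a_33=0
d|34:{34,17,2,1}  Σμ=1+(-1)+(-1)+1=0

1, 0, 0, 0, 0, 0, 0, 0, 0, 0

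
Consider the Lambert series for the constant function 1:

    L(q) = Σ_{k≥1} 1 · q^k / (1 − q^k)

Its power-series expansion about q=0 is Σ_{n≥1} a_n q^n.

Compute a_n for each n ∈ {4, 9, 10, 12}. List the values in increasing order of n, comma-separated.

q^4  k|4↦f(k): 1:1 2:1 4:1  a_4=3
n=9: 1·9 3·3 9·1  f→[1+1+1]=3
n=10: 1·10 2·5 5·2 10·1  f→[1+1+1+1]=4
q^12  k|12↦f(k): 12:1 6:1 4:1 3:1 2:1 1:1  a_12=6

3, 3, 4, 6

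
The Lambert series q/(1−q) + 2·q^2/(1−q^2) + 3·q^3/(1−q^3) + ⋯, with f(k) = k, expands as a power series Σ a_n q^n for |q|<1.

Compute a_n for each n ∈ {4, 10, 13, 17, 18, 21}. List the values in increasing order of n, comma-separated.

q^4  k|4↦f(k): 4:4 2:2 1:1  a_4=7
d|10:{10,5,2,1}  Σf=10+5+2+1=18
d|13:{1,13}  Σf=1+13=14
q^17  k|17↦f(k): 17:17 1:1  a_17=18
q^18  k|18↦f(k): 1:1 2:2 3:3 6:6 9:9 18:18  a_18=39
[q^21] f(1)=1,f(3)=3,f(7)=7,f(21)=21 ⇒ 32

7, 18, 14, 18, 39, 32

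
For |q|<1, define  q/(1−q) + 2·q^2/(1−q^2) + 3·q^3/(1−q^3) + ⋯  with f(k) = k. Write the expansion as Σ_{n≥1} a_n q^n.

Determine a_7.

a_7 = 8

n=7: 7·1 1·7  f→[7+1]=8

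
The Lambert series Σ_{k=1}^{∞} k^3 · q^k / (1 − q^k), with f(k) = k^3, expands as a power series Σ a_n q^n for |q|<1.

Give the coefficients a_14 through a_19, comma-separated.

3096, 3528, 4681, 4914, 6813, 6860

[q^14] f(14)=2744,f(7)=343,f(2)=8,f(1)=1 ⇒ 3096
q^15  k|15↦f(k): 15:3375 5:125 3:27 1:1  a_15=3528
n=16: 16·1 8·2 4·4 2·8 1·16  f→[4096+512+64+8+1]=4681
[q^17] f(1)=1,f(17)=4913 ⇒ 4914
n=18: 1·18 2·9 3·6 6·3 9·2 18·1  f→[1+8+27+216+729+5832]=6813
d|19:{19,1}  Σf=6859+1=6860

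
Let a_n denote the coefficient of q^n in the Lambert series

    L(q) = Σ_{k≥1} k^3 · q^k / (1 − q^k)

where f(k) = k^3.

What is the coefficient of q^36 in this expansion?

d|36:{36,18,12,9,6,4,3,2,1}  Σf=46656+5832+1728+729+216+64+27+8+1=55261

a_36 = 55261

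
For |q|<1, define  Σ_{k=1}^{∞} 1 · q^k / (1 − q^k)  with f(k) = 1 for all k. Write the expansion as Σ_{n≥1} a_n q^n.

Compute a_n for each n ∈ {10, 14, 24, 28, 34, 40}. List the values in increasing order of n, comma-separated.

n=10: 1·10 2·5 5·2 10·1  f→[1+1+1+1]=4
[q^14] f(14)=1,f(7)=1,f(2)=1,f(1)=1 ⇒ 4
[q^24] f(24)=1,f(12)=1,f(8)=1,f(6)=1,f(4)=1,f(3)=1,f(2)=1,f(1)=1 ⇒ 8
d|28:{1,2,4,7,14,28}  Σf=1+1+1+1+1+1=6
q^34  k|34↦f(k): 1:1 2:1 17:1 34:1  a_34=4
q^40  k|40↦f(k): 40:1 20:1 10:1 8:1 5:1 4:1 2:1 1:1  a_40=8

4, 4, 8, 6, 4, 8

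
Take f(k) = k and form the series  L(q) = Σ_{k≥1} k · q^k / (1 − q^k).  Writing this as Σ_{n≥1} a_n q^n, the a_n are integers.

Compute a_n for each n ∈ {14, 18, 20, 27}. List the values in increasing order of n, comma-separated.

[q^14] f(1)=1,f(2)=2,f(7)=7,f(14)=14 ⇒ 24
n=18: 1·18 2·9 3·6 6·3 9·2 18·1  f→[1+2+3+6+9+18]=39
n=20: 1·20 2·10 4·5 5·4 10·2 20·1  f→[1+2+4+5+10+20]=42
d|27:{27,9,3,1}  Σf=27+9+3+1=40

24, 39, 42, 40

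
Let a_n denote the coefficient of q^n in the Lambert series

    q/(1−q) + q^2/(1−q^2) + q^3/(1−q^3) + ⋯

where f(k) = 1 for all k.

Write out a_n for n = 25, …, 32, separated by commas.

q^25  k|25↦f(k): 1:1 5:1 25:1  a_25=3
n=26: 26·1 13·2 2·13 1·26  f→[1+1+1+1]=4
q^27  k|27↦f(k): 27:1 9:1 3:1 1:1  a_27=4
d|28:{1,2,4,7,14,28}  Σf=1+1+1+1+1+1=6
[q^29] f(29)=1,f(1)=1 ⇒ 2
d|30:{1,2,3,5,6,10,15,30}  Σf=1+1+1+1+1+1+1+1=8
q^31  k|31↦f(k): 31:1 1:1  a_31=2
n=32: 1·32 2·16 4·8 8·4 16·2 32·1  f→[1+1+1+1+1+1]=6

3, 4, 4, 6, 2, 8, 2, 6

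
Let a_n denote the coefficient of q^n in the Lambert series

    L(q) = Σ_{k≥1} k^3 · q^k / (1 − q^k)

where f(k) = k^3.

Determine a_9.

q^9  k|9↦f(k): 1:1 3:27 9:729  a_9=757

a_9 = 757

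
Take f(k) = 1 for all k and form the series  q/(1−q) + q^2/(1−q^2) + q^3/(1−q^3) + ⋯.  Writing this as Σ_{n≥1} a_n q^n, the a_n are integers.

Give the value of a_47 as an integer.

d|47:{1,47}  Σf=1+1=2

a_47 = 2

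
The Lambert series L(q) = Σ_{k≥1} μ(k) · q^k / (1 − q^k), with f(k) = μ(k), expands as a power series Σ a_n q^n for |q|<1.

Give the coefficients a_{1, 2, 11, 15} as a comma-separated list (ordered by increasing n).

n=1: 1·1  μ→[1]=1
d|2:{1,2}  Σμ=1+(-1)=0
[q^11] μ(1)=1,μ(11)=-1 ⇒ 0
n=15: 1·15 3·5 5·3 15·1  μ→[1+(-1)+(-1)+1]=0

1, 0, 0, 0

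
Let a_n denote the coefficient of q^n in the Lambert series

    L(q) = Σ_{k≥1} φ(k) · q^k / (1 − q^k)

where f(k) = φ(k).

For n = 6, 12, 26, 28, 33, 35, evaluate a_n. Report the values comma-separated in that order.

n=6: 6·1 3·2 2·3 1·6  φ→[2+2+1+1]=6
n=12: 12·1 6·2 4·3 3·4 2·6 1·12  φ→[4+2+2+2+1+1]=12
n=26: 1·26 2·13 13·2 26·1  φ→[1+1+12+12]=26
d|28:{1,2,4,7,14,28}  Σφ=1+1+2+6+6+12=28
d|33:{1,3,11,33}  Σφ=1+2+10+20=33
[q^35] φ(35)=24,φ(7)=6,φ(5)=4,φ(1)=1 ⇒ 35

6, 12, 26, 28, 33, 35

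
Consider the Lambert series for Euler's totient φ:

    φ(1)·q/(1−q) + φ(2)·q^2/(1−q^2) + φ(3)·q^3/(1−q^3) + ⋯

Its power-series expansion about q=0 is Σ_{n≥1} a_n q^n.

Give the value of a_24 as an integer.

n=24: 24·1 12·2 8·3 6·4 4·6 3·8 2·12 1·24  φ→[8+4+4+2+2+2+1+1]=24

a_24 = 24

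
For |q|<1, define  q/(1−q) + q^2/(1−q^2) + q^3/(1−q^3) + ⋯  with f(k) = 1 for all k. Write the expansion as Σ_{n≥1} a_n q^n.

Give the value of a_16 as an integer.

q^16  k|16↦f(k): 16:1 8:1 4:1 2:1 1:1  a_16=5

a_16 = 5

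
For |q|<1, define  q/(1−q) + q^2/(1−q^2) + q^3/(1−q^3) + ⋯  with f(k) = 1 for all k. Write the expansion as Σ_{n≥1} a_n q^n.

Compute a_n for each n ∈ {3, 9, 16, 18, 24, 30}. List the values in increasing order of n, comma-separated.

2, 3, 5, 6, 8, 8

d|3:{1,3}  Σf=1+1=2
d|9:{9,3,1}  Σf=1+1+1=3
q^16  k|16↦f(k): 16:1 8:1 4:1 2:1 1:1  a_16=5
q^18  k|18↦f(k): 1:1 2:1 3:1 6:1 9:1 18:1  a_18=6
d|24:{24,12,8,6,4,3,2,1}  Σf=1+1+1+1+1+1+1+1=8
q^30  k|30↦f(k): 1:1 2:1 3:1 5:1 6:1 10:1 15:1 30:1  a_30=8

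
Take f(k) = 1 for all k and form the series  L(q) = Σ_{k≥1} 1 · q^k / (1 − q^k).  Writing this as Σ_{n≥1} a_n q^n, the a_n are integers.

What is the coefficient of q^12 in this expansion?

[q^12] f(1)=1,f(2)=1,f(3)=1,f(4)=1,f(6)=1,f(12)=1 ⇒ 6

a_12 = 6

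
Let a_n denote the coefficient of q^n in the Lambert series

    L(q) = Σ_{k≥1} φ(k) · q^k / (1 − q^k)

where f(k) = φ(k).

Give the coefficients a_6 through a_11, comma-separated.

d|6:{6,3,2,1}  Σφ=2+2+1+1=6
[q^7] φ(7)=6,φ(1)=1 ⇒ 7
[q^8] φ(8)=4,φ(4)=2,φ(2)=1,φ(1)=1 ⇒ 8
q^9  k|9↦φ(k): 9:6 3:2 1:1  a_9=9
[q^10] φ(10)=4,φ(5)=4,φ(2)=1,φ(1)=1 ⇒ 10
[q^11] φ(11)=10,φ(1)=1 ⇒ 11

6, 7, 8, 9, 10, 11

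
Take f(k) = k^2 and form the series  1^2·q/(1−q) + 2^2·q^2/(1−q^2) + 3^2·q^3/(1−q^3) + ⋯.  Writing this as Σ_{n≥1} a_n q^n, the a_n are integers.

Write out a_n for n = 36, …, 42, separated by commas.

1911, 1370, 1810, 1700, 2210, 1682, 2500

q^36  k|36↦f(k): 36:1296 18:324 12:144 9:81 6:36 4:16 3:9 2:4 1:1  a_36=1911
d|37:{1,37}  Σf=1+1369=1370
[q^38] f(38)=1444,f(19)=361,f(2)=4,f(1)=1 ⇒ 1810
d|39:{39,13,3,1}  Σf=1521+169+9+1=1700
q^40  k|40↦f(k): 1:1 2:4 4:16 5:25 8:64 10:100 20:400 40:1600  a_40=2210
n=41: 41·1 1·41  f→[1681+1]=1682
[q^42] f(42)=1764,f(21)=441,f(14)=196,f(7)=49,f(6)=36,f(3)=9,f(2)=4,f(1)=1 ⇒ 2500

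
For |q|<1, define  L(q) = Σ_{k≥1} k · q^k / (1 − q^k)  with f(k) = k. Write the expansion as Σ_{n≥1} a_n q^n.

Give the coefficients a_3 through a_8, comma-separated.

d|3:{3,1}  Σf=3+1=4
d|4:{1,2,4}  Σf=1+2+4=7
d|5:{1,5}  Σf=1+5=6
q^6  k|6↦f(k): 1:1 2:2 3:3 6:6  a_6=12
d|7:{1,7}  Σf=1+7=8
n=8: 1·8 2·4 4·2 8·1  f→[1+2+4+8]=15

4, 7, 6, 12, 8, 15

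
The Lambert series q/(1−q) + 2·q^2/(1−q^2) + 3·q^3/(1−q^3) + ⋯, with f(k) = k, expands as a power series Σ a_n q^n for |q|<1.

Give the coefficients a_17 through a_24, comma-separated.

[q^17] f(17)=17,f(1)=1 ⇒ 18
d|18:{18,9,6,3,2,1}  Σf=18+9+6+3+2+1=39
[q^19] f(19)=19,f(1)=1 ⇒ 20
q^20  k|20↦f(k): 1:1 2:2 4:4 5:5 10:10 20:20  a_20=42
n=21: 21·1 7·3 3·7 1·21  f→[21+7+3+1]=32
[q^22] f(22)=22,f(11)=11,f(2)=2,f(1)=1 ⇒ 36
n=23: 1·23 23·1  f→[1+23]=24
q^24  k|24↦f(k): 1:1 2:2 3:3 4:4 6:6 8:8 12:12 24:24  a_24=60

18, 39, 20, 42, 32, 36, 24, 60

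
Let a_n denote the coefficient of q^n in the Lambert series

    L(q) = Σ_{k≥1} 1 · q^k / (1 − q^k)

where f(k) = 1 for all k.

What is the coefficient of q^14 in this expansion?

q^14  k|14↦f(k): 14:1 7:1 2:1 1:1  a_14=4

a_14 = 4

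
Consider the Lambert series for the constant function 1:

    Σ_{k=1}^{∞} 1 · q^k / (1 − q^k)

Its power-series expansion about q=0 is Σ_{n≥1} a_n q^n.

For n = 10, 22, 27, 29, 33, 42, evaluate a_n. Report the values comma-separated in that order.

[q^10] f(10)=1,f(5)=1,f(2)=1,f(1)=1 ⇒ 4
n=22: 1·22 2·11 11·2 22·1  f→[1+1+1+1]=4
[q^27] f(1)=1,f(3)=1,f(9)=1,f(27)=1 ⇒ 4
q^29  k|29↦f(k): 1:1 29:1  a_29=2
q^33  k|33↦f(k): 1:1 3:1 11:1 33:1  a_33=4
d|42:{42,21,14,7,6,3,2,1}  Σf=1+1+1+1+1+1+1+1=8

4, 4, 4, 2, 4, 8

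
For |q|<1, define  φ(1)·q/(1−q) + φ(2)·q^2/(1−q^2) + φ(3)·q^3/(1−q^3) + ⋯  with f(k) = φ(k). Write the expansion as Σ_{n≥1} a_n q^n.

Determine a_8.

[q^8] φ(1)=1,φ(2)=1,φ(4)=2,φ(8)=4 ⇒ 8

a_8 = 8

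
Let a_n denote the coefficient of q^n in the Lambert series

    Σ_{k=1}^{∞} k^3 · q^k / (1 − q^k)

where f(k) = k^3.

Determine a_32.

[q^32] f(1)=1,f(2)=8,f(4)=64,f(8)=512,f(16)=4096,f(32)=32768 ⇒ 37449

a_32 = 37449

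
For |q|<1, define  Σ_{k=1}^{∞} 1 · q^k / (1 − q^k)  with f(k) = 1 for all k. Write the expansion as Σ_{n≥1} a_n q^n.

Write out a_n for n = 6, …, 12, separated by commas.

[q^6] f(1)=1,f(2)=1,f(3)=1,f(6)=1 ⇒ 4
n=7: 1·7 7·1  f→[1+1]=2
q^8  k|8↦f(k): 1:1 2:1 4:1 8:1  a_8=4
[q^9] f(1)=1,f(3)=1,f(9)=1 ⇒ 3
q^10  k|10↦f(k): 1:1 2:1 5:1 10:1  a_10=4
[q^11] f(1)=1,f(11)=1 ⇒ 2
d|12:{1,2,3,4,6,12}  Σf=1+1+1+1+1+1=6

4, 2, 4, 3, 4, 2, 6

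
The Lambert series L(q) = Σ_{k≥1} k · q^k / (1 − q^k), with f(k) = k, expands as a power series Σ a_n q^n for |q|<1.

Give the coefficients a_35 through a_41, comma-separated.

48, 91, 38, 60, 56, 90, 42

n=35: 35·1 7·5 5·7 1·35  f→[35+7+5+1]=48
d|36:{1,2,3,4,6,9,12,18,36}  Σf=1+2+3+4+6+9+12+18+36=91
q^37  k|37↦f(k): 37:37 1:1  a_37=38
q^38  k|38↦f(k): 38:38 19:19 2:2 1:1  a_38=60
d|39:{1,3,13,39}  Σf=1+3+13+39=56
q^40  k|40↦f(k): 1:1 2:2 4:4 5:5 8:8 10:10 20:20 40:40  a_40=90
n=41: 41·1 1·41  f→[41+1]=42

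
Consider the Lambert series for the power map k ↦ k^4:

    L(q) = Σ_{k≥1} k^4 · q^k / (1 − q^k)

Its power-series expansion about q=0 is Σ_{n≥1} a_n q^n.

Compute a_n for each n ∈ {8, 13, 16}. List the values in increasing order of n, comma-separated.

d|8:{8,4,2,1}  Σf=4096+256+16+1=4369
q^13  k|13↦f(k): 1:1 13:28561  a_13=28562
[q^16] f(16)=65536,f(8)=4096,f(4)=256,f(2)=16,f(1)=1 ⇒ 69905

4369, 28562, 69905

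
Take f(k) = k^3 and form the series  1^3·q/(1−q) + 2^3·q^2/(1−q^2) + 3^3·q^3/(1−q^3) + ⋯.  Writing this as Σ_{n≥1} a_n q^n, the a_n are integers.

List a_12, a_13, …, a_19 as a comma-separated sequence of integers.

d|12:{1,2,3,4,6,12}  Σf=1+8+27+64+216+1728=2044
q^13  k|13↦f(k): 1:1 13:2197  a_13=2198
n=14: 14·1 7·2 2·7 1·14  f→[2744+343+8+1]=3096
[q^15] f(1)=1,f(3)=27,f(5)=125,f(15)=3375 ⇒ 3528
n=16: 1·16 2·8 4·4 8·2 16·1  f→[1+8+64+512+4096]=4681
n=17: 17·1 1·17  f→[4913+1]=4914
[q^18] f(18)=5832,f(9)=729,f(6)=216,f(3)=27,f(2)=8,f(1)=1 ⇒ 6813
q^19  k|19↦f(k): 19:6859 1:1  a_19=6860

2044, 2198, 3096, 3528, 4681, 4914, 6813, 6860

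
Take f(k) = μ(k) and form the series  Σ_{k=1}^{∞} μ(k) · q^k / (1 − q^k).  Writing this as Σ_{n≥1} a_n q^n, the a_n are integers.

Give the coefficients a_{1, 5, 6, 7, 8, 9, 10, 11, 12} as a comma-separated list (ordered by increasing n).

1, 0, 0, 0, 0, 0, 0, 0, 0

[q^1] μ(1)=1 ⇒ 1
d|5:{5,1}  Σμ=(-1)+1=0
[q^6] μ(1)=1,μ(2)=-1,μ(3)=-1,μ(6)=1 ⇒ 0
[q^7] μ(1)=1,μ(7)=-1 ⇒ 0
d|8:{8,4,2,1}  Σμ=0+0+(-1)+1=0
q^9  k|9↦μ(k): 9:0 3:-1 1:1  a_9=0
[q^10] μ(10)=1,μ(5)=-1,μ(2)=-1,μ(1)=1 ⇒ 0
n=11: 1·11 11·1  μ→[1+(-1)]=0
[q^12] μ(12)=0,μ(6)=1,μ(4)=0,μ(3)=-1,μ(2)=-1,μ(1)=1 ⇒ 0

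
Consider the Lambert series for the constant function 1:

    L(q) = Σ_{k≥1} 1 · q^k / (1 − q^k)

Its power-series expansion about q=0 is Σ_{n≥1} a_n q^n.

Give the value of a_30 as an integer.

d|30:{30,15,10,6,5,3,2,1}  Σf=1+1+1+1+1+1+1+1=8

a_30 = 8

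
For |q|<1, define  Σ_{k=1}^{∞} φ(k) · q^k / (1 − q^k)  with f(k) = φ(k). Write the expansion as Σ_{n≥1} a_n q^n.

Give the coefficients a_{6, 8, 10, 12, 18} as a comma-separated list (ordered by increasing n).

[q^6] φ(6)=2,φ(3)=2,φ(2)=1,φ(1)=1 ⇒ 6
d|8:{1,2,4,8}  Σφ=1+1+2+4=8
q^10  k|10↦φ(k): 1:1 2:1 5:4 10:4  a_10=10
q^12  k|12↦φ(k): 12:4 6:2 4:2 3:2 2:1 1:1  a_12=12
n=18: 18·1 9·2 6·3 3·6 2·9 1·18  φ→[6+6+2+2+1+1]=18

6, 8, 10, 12, 18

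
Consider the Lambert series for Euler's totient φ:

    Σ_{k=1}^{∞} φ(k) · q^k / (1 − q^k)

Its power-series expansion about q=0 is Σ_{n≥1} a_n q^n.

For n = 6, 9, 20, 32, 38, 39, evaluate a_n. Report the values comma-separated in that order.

n=6: 6·1 3·2 2·3 1·6  φ→[2+2+1+1]=6
q^9  k|9↦φ(k): 1:1 3:2 9:6  a_9=9
[q^20] φ(20)=8,φ(10)=4,φ(5)=4,φ(4)=2,φ(2)=1,φ(1)=1 ⇒ 20
d|32:{1,2,4,8,16,32}  Σφ=1+1+2+4+8+16=32
[q^38] φ(38)=18,φ(19)=18,φ(2)=1,φ(1)=1 ⇒ 38
d|39:{39,13,3,1}  Σφ=24+12+2+1=39

6, 9, 20, 32, 38, 39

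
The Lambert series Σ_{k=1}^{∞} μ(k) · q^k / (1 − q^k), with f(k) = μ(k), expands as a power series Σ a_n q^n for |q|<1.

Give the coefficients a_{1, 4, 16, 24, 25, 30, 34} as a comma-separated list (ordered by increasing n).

d|1:{1}  Σμ=1=1
q^4  k|4↦μ(k): 1:1 2:-1 4:0  a_4=0
q^16  k|16↦μ(k): 1:1 2:-1 4:0 8:0 16:0  a_16=0
d|24:{24,12,8,6,4,3,2,1}  Σμ=0+0+0+1+0+(-1)+(-1)+1=0
d|25:{25,5,1}  Σμ=0+(-1)+1=0
[q^30] μ(1)=1,μ(2)=-1,μ(3)=-1,μ(5)=-1,μ(6)=1,μ(10)=1,μ(15)=1,μ(30)=-1 ⇒ 0
[q^34] μ(34)=1,μ(17)=-1,μ(2)=-1,μ(1)=1 ⇒ 0

1, 0, 0, 0, 0, 0, 0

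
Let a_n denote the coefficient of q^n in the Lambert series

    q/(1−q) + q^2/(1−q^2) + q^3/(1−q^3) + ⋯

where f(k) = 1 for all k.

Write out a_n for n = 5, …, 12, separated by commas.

2, 4, 2, 4, 3, 4, 2, 6

q^5  k|5↦f(k): 5:1 1:1  a_5=2
n=6: 1·6 2·3 3·2 6·1  f→[1+1+1+1]=4
n=7: 7·1 1·7  f→[1+1]=2
q^8  k|8↦f(k): 8:1 4:1 2:1 1:1  a_8=4
[q^9] f(1)=1,f(3)=1,f(9)=1 ⇒ 3
n=10: 1·10 2·5 5·2 10·1  f→[1+1+1+1]=4
q^11  k|11↦f(k): 11:1 1:1  a_11=2
q^12  k|12↦f(k): 1:1 2:1 3:1 4:1 6:1 12:1  a_12=6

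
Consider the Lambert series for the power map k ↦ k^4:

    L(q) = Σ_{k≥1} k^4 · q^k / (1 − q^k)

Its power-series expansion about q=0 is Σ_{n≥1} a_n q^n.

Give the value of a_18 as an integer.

[q^18] f(1)=1,f(2)=16,f(3)=81,f(6)=1296,f(9)=6561,f(18)=104976 ⇒ 112931

a_18 = 112931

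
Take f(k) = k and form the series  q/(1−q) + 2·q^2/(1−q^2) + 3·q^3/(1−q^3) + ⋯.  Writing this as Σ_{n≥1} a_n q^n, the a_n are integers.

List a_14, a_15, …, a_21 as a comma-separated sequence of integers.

[q^14] f(14)=14,f(7)=7,f(2)=2,f(1)=1 ⇒ 24
d|15:{1,3,5,15}  Σf=1+3+5+15=24
q^16  k|16↦f(k): 16:16 8:8 4:4 2:2 1:1  a_16=31
d|17:{17,1}  Σf=17+1=18
d|18:{1,2,3,6,9,18}  Σf=1+2+3+6+9+18=39
q^19  k|19↦f(k): 1:1 19:19  a_19=20
d|20:{1,2,4,5,10,20}  Σf=1+2+4+5+10+20=42
[q^21] f(21)=21,f(7)=7,f(3)=3,f(1)=1 ⇒ 32

24, 24, 31, 18, 39, 20, 42, 32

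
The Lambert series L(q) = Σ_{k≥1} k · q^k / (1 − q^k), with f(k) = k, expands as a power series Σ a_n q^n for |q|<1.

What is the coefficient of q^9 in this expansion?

n=9: 9·1 3·3 1·9  f→[9+3+1]=13

a_9 = 13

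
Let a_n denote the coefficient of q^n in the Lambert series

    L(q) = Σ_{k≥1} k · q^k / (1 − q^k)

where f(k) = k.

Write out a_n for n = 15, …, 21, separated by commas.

24, 31, 18, 39, 20, 42, 32

d|15:{15,5,3,1}  Σf=15+5+3+1=24
[q^16] f(1)=1,f(2)=2,f(4)=4,f(8)=8,f(16)=16 ⇒ 31
n=17: 1·17 17·1  f→[1+17]=18
q^18  k|18↦f(k): 18:18 9:9 6:6 3:3 2:2 1:1  a_18=39
q^19  k|19↦f(k): 19:19 1:1  a_19=20
n=20: 20·1 10·2 5·4 4·5 2·10 1·20  f→[20+10+5+4+2+1]=42
[q^21] f(21)=21,f(7)=7,f(3)=3,f(1)=1 ⇒ 32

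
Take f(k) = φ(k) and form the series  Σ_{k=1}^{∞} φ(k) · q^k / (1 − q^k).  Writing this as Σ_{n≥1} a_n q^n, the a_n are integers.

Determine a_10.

[q^10] φ(1)=1,φ(2)=1,φ(5)=4,φ(10)=4 ⇒ 10

a_10 = 10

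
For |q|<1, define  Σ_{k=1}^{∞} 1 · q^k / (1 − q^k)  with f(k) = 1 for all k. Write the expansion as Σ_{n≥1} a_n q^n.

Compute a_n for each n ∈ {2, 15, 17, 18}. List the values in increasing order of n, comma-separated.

2, 4, 2, 6

n=2: 1·2 2·1  f→[1+1]=2
q^15  k|15↦f(k): 1:1 3:1 5:1 15:1  a_15=4
q^17  k|17↦f(k): 17:1 1:1  a_17=2
q^18  k|18↦f(k): 18:1 9:1 6:1 3:1 2:1 1:1  a_18=6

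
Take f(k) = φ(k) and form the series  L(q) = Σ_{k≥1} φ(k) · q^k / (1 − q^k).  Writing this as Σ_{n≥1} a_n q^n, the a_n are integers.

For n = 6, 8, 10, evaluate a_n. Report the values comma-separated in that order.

n=6: 6·1 3·2 2·3 1·6  φ→[2+2+1+1]=6
d|8:{8,4,2,1}  Σφ=4+2+1+1=8
n=10: 10·1 5·2 2·5 1·10  φ→[4+4+1+1]=10

6, 8, 10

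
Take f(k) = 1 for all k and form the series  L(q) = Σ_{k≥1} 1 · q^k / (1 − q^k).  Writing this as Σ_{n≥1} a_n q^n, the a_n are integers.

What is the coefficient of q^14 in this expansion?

a_14 = 4

d|14:{1,2,7,14}  Σf=1+1+1+1=4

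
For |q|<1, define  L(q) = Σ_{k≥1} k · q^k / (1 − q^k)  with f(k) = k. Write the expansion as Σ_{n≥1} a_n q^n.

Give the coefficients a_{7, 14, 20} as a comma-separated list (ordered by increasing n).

8, 24, 42

q^7  k|7↦f(k): 1:1 7:7  a_7=8
q^14  k|14↦f(k): 1:1 2:2 7:7 14:14  a_14=24
d|20:{20,10,5,4,2,1}  Σf=20+10+5+4+2+1=42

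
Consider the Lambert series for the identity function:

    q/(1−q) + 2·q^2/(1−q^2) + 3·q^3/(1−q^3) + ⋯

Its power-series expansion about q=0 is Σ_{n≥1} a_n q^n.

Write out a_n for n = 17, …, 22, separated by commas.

n=17: 17·1 1·17  f→[17+1]=18
n=18: 1·18 2·9 3·6 6·3 9·2 18·1  f→[1+2+3+6+9+18]=39
d|19:{1,19}  Σf=1+19=20
q^20  k|20↦f(k): 20:20 10:10 5:5 4:4 2:2 1:1  a_20=42
[q^21] f(1)=1,f(3)=3,f(7)=7,f(21)=21 ⇒ 32
n=22: 1·22 2·11 11·2 22·1  f→[1+2+11+22]=36

18, 39, 20, 42, 32, 36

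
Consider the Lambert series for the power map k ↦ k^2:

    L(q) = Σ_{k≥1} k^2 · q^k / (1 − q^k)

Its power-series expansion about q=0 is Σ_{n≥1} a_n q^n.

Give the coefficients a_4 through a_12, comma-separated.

[q^4] f(4)=16,f(2)=4,f(1)=1 ⇒ 21
q^5  k|5↦f(k): 1:1 5:25  a_5=26
[q^6] f(6)=36,f(3)=9,f(2)=4,f(1)=1 ⇒ 50
d|7:{1,7}  Σf=1+49=50
q^8  k|8↦f(k): 8:64 4:16 2:4 1:1  a_8=85
n=9: 1·9 3·3 9·1  f→[1+9+81]=91
[q^10] f(1)=1,f(2)=4,f(5)=25,f(10)=100 ⇒ 130
n=11: 1·11 11·1  f→[1+121]=122
d|12:{12,6,4,3,2,1}  Σf=144+36+16+9+4+1=210

21, 26, 50, 50, 85, 91, 130, 122, 210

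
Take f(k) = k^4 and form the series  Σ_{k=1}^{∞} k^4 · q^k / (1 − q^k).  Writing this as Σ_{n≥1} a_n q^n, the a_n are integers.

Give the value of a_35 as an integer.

q^35  k|35↦f(k): 35:1500625 7:2401 5:625 1:1  a_35=1503652

a_35 = 1503652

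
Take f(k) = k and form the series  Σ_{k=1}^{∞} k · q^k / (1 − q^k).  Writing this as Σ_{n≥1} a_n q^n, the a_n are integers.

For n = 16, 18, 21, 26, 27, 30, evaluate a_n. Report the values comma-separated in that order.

[q^16] f(16)=16,f(8)=8,f(4)=4,f(2)=2,f(1)=1 ⇒ 31
q^18  k|18↦f(k): 1:1 2:2 3:3 6:6 9:9 18:18  a_18=39
d|21:{21,7,3,1}  Σf=21+7+3+1=32
d|26:{1,2,13,26}  Σf=1+2+13+26=42
q^27  k|27↦f(k): 1:1 3:3 9:9 27:27  a_27=40
[q^30] f(1)=1,f(2)=2,f(3)=3,f(5)=5,f(6)=6,f(10)=10,f(15)=15,f(30)=30 ⇒ 72

31, 39, 32, 42, 40, 72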